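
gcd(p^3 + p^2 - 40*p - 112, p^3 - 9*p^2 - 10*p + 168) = p^2 - 3*p - 28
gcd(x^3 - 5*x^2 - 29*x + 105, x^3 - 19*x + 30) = x^2 + 2*x - 15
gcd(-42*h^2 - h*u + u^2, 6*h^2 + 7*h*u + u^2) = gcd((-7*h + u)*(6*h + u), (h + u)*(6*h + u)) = 6*h + u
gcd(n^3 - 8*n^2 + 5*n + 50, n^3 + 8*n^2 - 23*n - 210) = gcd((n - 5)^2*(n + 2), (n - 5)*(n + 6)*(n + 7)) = n - 5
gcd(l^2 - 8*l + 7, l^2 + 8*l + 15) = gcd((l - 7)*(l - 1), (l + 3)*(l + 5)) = 1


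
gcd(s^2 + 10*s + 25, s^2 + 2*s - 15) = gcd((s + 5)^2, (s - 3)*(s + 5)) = s + 5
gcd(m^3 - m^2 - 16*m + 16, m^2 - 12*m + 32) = m - 4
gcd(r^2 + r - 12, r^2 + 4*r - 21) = r - 3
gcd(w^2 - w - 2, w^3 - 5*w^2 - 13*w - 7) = w + 1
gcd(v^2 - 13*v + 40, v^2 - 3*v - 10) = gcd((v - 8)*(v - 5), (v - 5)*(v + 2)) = v - 5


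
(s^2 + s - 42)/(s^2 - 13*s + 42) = (s + 7)/(s - 7)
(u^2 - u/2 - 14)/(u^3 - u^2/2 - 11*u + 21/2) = (u - 4)/(u^2 - 4*u + 3)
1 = 1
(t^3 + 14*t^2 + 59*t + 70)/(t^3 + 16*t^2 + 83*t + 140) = (t + 2)/(t + 4)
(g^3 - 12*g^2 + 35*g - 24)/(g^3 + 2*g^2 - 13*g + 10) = (g^2 - 11*g + 24)/(g^2 + 3*g - 10)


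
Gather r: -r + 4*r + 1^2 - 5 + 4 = 3*r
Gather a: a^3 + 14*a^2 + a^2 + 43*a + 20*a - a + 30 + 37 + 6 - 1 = a^3 + 15*a^2 + 62*a + 72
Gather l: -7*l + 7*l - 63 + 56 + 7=0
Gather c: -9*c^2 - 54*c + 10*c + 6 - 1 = -9*c^2 - 44*c + 5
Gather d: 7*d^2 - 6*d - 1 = 7*d^2 - 6*d - 1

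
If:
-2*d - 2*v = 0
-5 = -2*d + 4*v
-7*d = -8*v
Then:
No Solution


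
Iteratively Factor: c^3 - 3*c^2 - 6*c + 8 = (c - 1)*(c^2 - 2*c - 8) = (c - 1)*(c + 2)*(c - 4)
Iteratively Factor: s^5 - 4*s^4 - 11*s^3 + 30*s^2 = (s - 2)*(s^4 - 2*s^3 - 15*s^2) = s*(s - 2)*(s^3 - 2*s^2 - 15*s) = s*(s - 5)*(s - 2)*(s^2 + 3*s) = s*(s - 5)*(s - 2)*(s + 3)*(s)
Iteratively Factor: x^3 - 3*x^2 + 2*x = (x - 2)*(x^2 - x) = x*(x - 2)*(x - 1)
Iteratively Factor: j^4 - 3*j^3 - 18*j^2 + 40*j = (j - 2)*(j^3 - j^2 - 20*j) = j*(j - 2)*(j^2 - j - 20) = j*(j - 5)*(j - 2)*(j + 4)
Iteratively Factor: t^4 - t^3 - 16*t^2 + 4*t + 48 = (t - 4)*(t^3 + 3*t^2 - 4*t - 12) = (t - 4)*(t + 3)*(t^2 - 4) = (t - 4)*(t - 2)*(t + 3)*(t + 2)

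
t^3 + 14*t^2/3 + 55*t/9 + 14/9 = (t + 1/3)*(t + 2)*(t + 7/3)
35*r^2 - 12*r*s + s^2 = (-7*r + s)*(-5*r + s)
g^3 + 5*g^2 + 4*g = g*(g + 1)*(g + 4)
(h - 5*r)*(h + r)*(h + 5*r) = h^3 + h^2*r - 25*h*r^2 - 25*r^3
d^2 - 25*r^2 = (d - 5*r)*(d + 5*r)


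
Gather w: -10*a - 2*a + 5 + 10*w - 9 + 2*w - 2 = -12*a + 12*w - 6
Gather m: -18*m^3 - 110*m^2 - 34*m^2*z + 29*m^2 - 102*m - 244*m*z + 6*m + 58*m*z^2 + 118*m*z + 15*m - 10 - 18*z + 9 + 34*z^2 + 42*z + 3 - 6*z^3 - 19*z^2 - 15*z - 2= -18*m^3 + m^2*(-34*z - 81) + m*(58*z^2 - 126*z - 81) - 6*z^3 + 15*z^2 + 9*z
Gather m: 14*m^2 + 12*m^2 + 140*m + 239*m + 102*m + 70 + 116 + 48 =26*m^2 + 481*m + 234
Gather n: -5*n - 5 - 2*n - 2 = -7*n - 7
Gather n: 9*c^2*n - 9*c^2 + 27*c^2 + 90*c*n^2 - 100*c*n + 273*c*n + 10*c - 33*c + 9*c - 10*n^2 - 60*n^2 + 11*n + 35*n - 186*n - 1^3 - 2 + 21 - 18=18*c^2 - 14*c + n^2*(90*c - 70) + n*(9*c^2 + 173*c - 140)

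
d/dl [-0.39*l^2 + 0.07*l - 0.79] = 0.07 - 0.78*l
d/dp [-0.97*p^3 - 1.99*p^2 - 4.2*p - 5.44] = -2.91*p^2 - 3.98*p - 4.2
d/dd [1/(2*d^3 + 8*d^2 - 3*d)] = (-6*d^2 - 16*d + 3)/(d^2*(2*d^2 + 8*d - 3)^2)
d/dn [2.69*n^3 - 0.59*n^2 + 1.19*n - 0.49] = 8.07*n^2 - 1.18*n + 1.19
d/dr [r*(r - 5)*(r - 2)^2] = 4*r^3 - 27*r^2 + 48*r - 20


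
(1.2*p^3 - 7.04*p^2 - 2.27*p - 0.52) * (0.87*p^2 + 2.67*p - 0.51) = 1.044*p^5 - 2.9208*p^4 - 21.3837*p^3 - 2.9229*p^2 - 0.2307*p + 0.2652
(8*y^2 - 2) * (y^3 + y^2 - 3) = 8*y^5 + 8*y^4 - 2*y^3 - 26*y^2 + 6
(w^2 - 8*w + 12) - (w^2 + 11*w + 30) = -19*w - 18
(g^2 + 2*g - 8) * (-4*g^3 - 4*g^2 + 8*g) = -4*g^5 - 12*g^4 + 32*g^3 + 48*g^2 - 64*g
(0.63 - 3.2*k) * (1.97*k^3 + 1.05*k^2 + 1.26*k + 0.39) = -6.304*k^4 - 2.1189*k^3 - 3.3705*k^2 - 0.4542*k + 0.2457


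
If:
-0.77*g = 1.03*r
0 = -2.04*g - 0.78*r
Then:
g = 0.00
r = 0.00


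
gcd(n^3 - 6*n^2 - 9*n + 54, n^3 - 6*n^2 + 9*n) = n - 3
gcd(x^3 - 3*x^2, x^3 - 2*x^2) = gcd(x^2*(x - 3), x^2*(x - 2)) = x^2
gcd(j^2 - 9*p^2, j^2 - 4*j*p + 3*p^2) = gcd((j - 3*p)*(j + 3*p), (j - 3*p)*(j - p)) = -j + 3*p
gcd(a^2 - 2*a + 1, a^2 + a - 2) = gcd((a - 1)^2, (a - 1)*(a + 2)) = a - 1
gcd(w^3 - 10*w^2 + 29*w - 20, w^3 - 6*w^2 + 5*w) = w^2 - 6*w + 5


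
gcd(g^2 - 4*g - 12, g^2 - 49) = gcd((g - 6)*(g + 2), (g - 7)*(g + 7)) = 1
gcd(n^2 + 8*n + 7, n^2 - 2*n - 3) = n + 1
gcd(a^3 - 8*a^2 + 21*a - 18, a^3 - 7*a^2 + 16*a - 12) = a^2 - 5*a + 6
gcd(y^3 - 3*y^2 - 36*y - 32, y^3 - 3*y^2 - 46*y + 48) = y - 8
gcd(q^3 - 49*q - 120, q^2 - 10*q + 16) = q - 8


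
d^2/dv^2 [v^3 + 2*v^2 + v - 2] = 6*v + 4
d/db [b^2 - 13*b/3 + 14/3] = 2*b - 13/3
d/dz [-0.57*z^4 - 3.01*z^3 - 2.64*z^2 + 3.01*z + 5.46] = -2.28*z^3 - 9.03*z^2 - 5.28*z + 3.01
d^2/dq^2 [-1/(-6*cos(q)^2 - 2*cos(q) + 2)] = (-36*sin(q)^4 + 31*sin(q)^2 + 41*cos(q)/4 - 9*cos(3*q)/4 + 13)/(2*(-3*sin(q)^2 + cos(q) + 2)^3)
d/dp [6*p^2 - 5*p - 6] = 12*p - 5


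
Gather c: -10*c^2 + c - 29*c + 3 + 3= -10*c^2 - 28*c + 6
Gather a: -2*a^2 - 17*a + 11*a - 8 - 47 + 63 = -2*a^2 - 6*a + 8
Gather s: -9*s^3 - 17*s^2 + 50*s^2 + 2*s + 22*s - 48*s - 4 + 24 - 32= -9*s^3 + 33*s^2 - 24*s - 12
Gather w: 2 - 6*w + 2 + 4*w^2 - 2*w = 4*w^2 - 8*w + 4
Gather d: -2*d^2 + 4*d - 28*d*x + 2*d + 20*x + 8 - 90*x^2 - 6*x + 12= -2*d^2 + d*(6 - 28*x) - 90*x^2 + 14*x + 20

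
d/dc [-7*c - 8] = -7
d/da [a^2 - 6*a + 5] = 2*a - 6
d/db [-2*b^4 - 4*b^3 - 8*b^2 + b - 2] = -8*b^3 - 12*b^2 - 16*b + 1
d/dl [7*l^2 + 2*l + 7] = 14*l + 2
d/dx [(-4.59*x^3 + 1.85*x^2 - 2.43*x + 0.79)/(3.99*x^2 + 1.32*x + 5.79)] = (-18.3141*x^4 - 12.1176*x^3 - 67.5906*x^2 + 15.1188*x - 15.1125)/(15.9201*x^4 + 10.5336*x^3 + 47.9466*x^2 + 15.2856*x + 33.5241)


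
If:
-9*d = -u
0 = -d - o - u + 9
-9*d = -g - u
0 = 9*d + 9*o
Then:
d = 1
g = 0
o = -1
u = 9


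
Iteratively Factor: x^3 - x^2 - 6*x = (x)*(x^2 - x - 6) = x*(x - 3)*(x + 2)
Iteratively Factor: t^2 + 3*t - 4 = (t + 4)*(t - 1)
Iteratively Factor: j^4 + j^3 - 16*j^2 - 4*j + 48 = (j + 4)*(j^3 - 3*j^2 - 4*j + 12) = (j - 2)*(j + 4)*(j^2 - j - 6) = (j - 2)*(j + 2)*(j + 4)*(j - 3)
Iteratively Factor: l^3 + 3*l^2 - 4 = (l + 2)*(l^2 + l - 2) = (l - 1)*(l + 2)*(l + 2)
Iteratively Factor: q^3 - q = (q - 1)*(q^2 + q) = q*(q - 1)*(q + 1)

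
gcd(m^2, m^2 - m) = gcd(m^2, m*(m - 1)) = m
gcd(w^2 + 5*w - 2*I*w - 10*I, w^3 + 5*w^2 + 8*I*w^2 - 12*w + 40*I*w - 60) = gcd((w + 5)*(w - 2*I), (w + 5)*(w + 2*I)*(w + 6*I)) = w + 5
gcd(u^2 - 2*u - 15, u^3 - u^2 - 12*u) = u + 3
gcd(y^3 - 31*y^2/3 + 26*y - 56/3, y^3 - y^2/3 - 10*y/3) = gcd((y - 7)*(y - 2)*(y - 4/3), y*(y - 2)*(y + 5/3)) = y - 2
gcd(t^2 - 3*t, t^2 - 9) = t - 3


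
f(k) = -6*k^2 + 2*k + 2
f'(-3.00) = 38.00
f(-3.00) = -58.00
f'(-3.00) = 38.00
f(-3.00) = -58.00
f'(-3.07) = 38.84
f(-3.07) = -60.69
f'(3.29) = -37.48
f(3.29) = -56.36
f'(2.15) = -23.80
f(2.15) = -21.44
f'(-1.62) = 21.44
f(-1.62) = -16.99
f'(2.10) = -23.20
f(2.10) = -20.26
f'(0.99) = -9.88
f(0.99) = -1.90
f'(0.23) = -0.76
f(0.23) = 2.14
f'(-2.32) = 29.84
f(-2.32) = -34.93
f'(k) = 2 - 12*k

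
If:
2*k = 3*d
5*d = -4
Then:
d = -4/5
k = -6/5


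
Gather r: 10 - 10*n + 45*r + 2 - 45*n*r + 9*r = -10*n + r*(54 - 45*n) + 12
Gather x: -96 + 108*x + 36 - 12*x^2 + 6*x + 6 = -12*x^2 + 114*x - 54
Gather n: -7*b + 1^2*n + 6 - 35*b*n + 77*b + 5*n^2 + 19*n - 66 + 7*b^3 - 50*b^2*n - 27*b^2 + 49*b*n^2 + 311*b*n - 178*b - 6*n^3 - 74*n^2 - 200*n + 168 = 7*b^3 - 27*b^2 - 108*b - 6*n^3 + n^2*(49*b - 69) + n*(-50*b^2 + 276*b - 180) + 108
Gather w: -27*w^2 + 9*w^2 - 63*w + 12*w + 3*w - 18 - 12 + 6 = -18*w^2 - 48*w - 24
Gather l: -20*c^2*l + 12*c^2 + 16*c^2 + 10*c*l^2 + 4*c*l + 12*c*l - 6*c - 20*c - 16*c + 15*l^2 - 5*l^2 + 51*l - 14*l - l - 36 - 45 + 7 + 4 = 28*c^2 - 42*c + l^2*(10*c + 10) + l*(-20*c^2 + 16*c + 36) - 70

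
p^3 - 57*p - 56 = (p - 8)*(p + 1)*(p + 7)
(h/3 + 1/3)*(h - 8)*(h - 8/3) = h^3/3 - 29*h^2/9 + 32*h/9 + 64/9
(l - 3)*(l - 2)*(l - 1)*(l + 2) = l^4 - 4*l^3 - l^2 + 16*l - 12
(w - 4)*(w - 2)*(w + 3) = w^3 - 3*w^2 - 10*w + 24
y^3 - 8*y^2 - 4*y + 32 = (y - 8)*(y - 2)*(y + 2)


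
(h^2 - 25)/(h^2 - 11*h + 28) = (h^2 - 25)/(h^2 - 11*h + 28)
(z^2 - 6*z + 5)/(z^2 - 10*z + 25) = (z - 1)/(z - 5)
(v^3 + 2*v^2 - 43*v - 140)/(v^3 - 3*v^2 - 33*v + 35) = (v + 4)/(v - 1)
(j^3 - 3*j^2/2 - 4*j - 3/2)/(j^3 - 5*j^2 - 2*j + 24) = (2*j^2 + 3*j + 1)/(2*(j^2 - 2*j - 8))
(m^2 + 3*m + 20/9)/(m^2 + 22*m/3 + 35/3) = (9*m^2 + 27*m + 20)/(3*(3*m^2 + 22*m + 35))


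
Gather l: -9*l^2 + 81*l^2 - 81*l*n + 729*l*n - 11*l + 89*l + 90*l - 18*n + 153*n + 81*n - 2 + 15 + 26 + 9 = 72*l^2 + l*(648*n + 168) + 216*n + 48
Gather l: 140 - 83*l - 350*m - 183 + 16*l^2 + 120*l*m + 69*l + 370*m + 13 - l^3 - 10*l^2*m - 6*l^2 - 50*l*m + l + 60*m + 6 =-l^3 + l^2*(10 - 10*m) + l*(70*m - 13) + 80*m - 24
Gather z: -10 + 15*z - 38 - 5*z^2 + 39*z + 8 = -5*z^2 + 54*z - 40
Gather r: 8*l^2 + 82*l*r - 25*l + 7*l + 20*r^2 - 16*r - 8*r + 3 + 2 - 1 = 8*l^2 - 18*l + 20*r^2 + r*(82*l - 24) + 4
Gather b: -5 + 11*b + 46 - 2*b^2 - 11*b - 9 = 32 - 2*b^2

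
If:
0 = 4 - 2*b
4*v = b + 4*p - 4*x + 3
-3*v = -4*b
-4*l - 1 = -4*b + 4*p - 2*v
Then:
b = 2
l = 5/3 - x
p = x + 17/12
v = 8/3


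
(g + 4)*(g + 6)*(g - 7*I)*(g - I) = g^4 + 10*g^3 - 8*I*g^3 + 17*g^2 - 80*I*g^2 - 70*g - 192*I*g - 168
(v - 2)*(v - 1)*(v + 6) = v^3 + 3*v^2 - 16*v + 12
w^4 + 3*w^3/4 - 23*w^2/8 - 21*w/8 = w*(w - 7/4)*(w + 1)*(w + 3/2)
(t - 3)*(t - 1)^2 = t^3 - 5*t^2 + 7*t - 3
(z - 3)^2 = z^2 - 6*z + 9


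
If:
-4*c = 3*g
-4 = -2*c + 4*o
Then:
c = 2*o + 2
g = -8*o/3 - 8/3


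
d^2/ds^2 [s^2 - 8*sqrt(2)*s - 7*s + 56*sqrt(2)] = 2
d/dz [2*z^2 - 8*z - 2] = 4*z - 8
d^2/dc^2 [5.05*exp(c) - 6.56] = 5.05*exp(c)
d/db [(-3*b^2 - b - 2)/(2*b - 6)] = (-3*b^2 + 18*b + 5)/(2*(b^2 - 6*b + 9))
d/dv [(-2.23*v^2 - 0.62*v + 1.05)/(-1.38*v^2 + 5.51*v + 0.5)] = (-13.1429*v^2 + 0.667999999999999*v - 6.0955)/(1.9044*v^4 - 15.2076*v^3 + 28.9801*v^2 + 5.51*v + 0.25)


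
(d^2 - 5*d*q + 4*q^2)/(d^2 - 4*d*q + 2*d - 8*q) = (d - q)/(d + 2)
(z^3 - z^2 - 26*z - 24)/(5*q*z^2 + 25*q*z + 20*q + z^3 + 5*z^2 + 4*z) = (z - 6)/(5*q + z)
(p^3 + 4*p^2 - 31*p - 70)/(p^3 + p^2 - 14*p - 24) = (p^2 + 2*p - 35)/(p^2 - p - 12)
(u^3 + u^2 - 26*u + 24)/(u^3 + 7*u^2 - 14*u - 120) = (u - 1)/(u + 5)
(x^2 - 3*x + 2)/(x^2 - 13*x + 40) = (x^2 - 3*x + 2)/(x^2 - 13*x + 40)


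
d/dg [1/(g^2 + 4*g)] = 2*(-g - 2)/(g^2*(g + 4)^2)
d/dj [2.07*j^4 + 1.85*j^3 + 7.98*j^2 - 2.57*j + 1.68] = 8.28*j^3 + 5.55*j^2 + 15.96*j - 2.57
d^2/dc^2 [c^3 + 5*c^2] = 6*c + 10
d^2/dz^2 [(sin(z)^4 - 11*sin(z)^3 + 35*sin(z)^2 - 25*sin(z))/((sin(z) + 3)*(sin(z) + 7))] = (-4*sin(z)^8 - 99*sin(z)^7 - 820*sin(z)^6 + 467*sin(z)^5 + 18270*sin(z)^4 + 19331*sin(z)^3 - 79968*sin(z)^2 - 14931*sin(z) + 41370)/((sin(z) + 3)^3*(sin(z) + 7)^3)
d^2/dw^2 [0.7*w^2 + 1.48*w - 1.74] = 1.40000000000000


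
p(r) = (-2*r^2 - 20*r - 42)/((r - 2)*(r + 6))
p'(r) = (-4*r - 20)/((r - 2)*(r + 6)) - (-2*r^2 - 20*r - 42)/((r - 2)*(r + 6)^2) - (-2*r^2 - 20*r - 42)/((r - 2)^2*(r + 6))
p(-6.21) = 2.94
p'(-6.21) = 17.17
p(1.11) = 10.53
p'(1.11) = 14.22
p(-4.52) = -0.78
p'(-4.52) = 0.61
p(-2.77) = 0.13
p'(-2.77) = 0.57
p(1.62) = 27.51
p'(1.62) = 77.92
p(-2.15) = 0.52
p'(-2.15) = 0.70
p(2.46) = -26.55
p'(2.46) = 53.18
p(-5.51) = -2.03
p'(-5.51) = 3.32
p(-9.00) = -0.73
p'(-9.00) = 0.18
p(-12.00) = -1.07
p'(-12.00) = 0.08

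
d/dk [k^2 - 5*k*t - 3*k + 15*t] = 2*k - 5*t - 3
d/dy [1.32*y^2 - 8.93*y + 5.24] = 2.64*y - 8.93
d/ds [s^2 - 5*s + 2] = 2*s - 5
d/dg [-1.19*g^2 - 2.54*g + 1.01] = -2.38*g - 2.54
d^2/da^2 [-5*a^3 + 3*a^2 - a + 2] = 6 - 30*a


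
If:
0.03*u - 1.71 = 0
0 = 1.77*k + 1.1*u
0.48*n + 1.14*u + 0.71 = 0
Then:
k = -35.42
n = -136.85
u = 57.00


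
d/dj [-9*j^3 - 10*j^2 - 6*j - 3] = -27*j^2 - 20*j - 6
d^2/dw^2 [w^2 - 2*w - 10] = 2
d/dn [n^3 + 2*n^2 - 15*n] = 3*n^2 + 4*n - 15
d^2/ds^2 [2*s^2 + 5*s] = 4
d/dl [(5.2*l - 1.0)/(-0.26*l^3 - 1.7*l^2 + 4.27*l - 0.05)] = (2.704*l^3 + 8.06*l^2 - 3.4*l + 4.01)/(0.0676*l^6 + 0.884*l^5 + 0.6696*l^4 - 14.492*l^3 + 18.4029*l^2 - 0.427*l + 0.0025)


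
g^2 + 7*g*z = g*(g + 7*z)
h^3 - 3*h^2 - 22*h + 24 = (h - 6)*(h - 1)*(h + 4)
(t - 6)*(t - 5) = t^2 - 11*t + 30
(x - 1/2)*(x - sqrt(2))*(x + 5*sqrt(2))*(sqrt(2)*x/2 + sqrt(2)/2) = sqrt(2)*x^4/2 + sqrt(2)*x^3/4 + 4*x^3 - 21*sqrt(2)*x^2/4 + 2*x^2 - 5*sqrt(2)*x/2 - 2*x + 5*sqrt(2)/2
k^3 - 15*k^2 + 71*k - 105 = (k - 7)*(k - 5)*(k - 3)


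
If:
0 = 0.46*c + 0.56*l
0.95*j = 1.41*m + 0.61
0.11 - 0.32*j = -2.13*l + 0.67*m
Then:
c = -0.654389187911604*m - 0.0545675272074859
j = 1.48421052631579*m + 0.642105263157895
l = 0.537533975784532*m + 0.0448233259204349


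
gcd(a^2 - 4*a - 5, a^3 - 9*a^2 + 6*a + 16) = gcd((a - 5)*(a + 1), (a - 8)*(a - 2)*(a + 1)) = a + 1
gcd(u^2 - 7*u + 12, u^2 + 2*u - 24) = u - 4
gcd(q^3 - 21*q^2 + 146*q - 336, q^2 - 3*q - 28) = q - 7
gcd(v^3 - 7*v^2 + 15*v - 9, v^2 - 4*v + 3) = v^2 - 4*v + 3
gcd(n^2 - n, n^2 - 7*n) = n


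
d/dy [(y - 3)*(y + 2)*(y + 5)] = 3*y^2 + 8*y - 11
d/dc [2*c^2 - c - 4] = 4*c - 1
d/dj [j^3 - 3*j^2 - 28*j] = 3*j^2 - 6*j - 28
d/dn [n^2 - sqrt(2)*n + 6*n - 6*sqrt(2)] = 2*n - sqrt(2) + 6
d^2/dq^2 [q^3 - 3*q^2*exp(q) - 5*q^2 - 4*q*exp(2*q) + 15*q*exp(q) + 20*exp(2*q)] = -3*q^2*exp(q) - 16*q*exp(2*q) + 3*q*exp(q) + 6*q + 64*exp(2*q) + 24*exp(q) - 10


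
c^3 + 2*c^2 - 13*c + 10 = (c - 2)*(c - 1)*(c + 5)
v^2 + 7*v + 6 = (v + 1)*(v + 6)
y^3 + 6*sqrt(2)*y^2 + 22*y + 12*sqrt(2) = (y + sqrt(2))*(y + 2*sqrt(2))*(y + 3*sqrt(2))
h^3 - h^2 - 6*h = h*(h - 3)*(h + 2)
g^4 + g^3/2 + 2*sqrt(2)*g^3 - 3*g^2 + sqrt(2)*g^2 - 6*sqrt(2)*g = g*(g - 3/2)*(g + 2)*(g + 2*sqrt(2))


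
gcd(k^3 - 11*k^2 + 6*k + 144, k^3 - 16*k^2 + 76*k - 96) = k^2 - 14*k + 48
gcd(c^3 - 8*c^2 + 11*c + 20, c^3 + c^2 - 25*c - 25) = c^2 - 4*c - 5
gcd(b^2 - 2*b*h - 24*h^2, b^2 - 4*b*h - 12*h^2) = b - 6*h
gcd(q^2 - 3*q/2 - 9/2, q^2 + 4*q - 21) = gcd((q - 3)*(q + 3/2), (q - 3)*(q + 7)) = q - 3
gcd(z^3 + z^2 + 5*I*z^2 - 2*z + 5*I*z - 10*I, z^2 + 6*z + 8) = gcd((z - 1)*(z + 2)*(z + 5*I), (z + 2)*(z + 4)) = z + 2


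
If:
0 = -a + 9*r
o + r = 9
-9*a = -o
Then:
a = 81/82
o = 729/82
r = 9/82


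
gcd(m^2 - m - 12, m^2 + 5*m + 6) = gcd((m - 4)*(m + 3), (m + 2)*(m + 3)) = m + 3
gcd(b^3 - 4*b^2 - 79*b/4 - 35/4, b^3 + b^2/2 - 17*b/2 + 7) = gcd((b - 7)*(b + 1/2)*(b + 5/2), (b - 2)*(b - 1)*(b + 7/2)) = 1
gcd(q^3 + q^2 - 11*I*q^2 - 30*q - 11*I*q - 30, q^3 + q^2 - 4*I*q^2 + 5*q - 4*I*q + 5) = q^2 + q*(1 - 5*I) - 5*I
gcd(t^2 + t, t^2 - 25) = 1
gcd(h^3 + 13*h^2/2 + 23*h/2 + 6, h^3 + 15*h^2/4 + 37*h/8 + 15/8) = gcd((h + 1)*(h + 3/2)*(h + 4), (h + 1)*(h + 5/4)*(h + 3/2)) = h^2 + 5*h/2 + 3/2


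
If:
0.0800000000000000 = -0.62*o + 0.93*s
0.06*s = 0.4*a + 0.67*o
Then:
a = 0.216129032258065 - 2.3625*s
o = 1.5*s - 0.129032258064516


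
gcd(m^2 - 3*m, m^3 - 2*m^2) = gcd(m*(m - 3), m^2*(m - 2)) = m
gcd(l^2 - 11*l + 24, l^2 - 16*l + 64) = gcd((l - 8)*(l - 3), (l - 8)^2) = l - 8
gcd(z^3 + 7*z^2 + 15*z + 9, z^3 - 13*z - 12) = z^2 + 4*z + 3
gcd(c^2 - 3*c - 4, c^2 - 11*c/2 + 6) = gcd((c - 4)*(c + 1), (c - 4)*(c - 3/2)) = c - 4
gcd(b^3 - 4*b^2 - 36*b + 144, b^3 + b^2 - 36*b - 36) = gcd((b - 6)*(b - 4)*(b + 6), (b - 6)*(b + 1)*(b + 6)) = b^2 - 36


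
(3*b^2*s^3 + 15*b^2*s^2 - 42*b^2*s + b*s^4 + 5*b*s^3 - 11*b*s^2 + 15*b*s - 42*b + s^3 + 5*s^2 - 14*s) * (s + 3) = 3*b^2*s^4 + 24*b^2*s^3 + 3*b^2*s^2 - 126*b^2*s + b*s^5 + 8*b*s^4 + 4*b*s^3 - 18*b*s^2 + 3*b*s - 126*b + s^4 + 8*s^3 + s^2 - 42*s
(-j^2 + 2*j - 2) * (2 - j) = j^3 - 4*j^2 + 6*j - 4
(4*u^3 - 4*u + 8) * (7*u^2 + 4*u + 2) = 28*u^5 + 16*u^4 - 20*u^3 + 40*u^2 + 24*u + 16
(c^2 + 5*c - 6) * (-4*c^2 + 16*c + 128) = -4*c^4 - 4*c^3 + 232*c^2 + 544*c - 768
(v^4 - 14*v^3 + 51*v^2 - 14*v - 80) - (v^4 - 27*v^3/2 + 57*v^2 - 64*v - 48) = -v^3/2 - 6*v^2 + 50*v - 32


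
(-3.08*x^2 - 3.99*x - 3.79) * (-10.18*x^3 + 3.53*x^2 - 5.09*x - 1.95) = 31.3544*x^5 + 29.7458*x^4 + 40.1747*x^3 + 12.9364*x^2 + 27.0716*x + 7.3905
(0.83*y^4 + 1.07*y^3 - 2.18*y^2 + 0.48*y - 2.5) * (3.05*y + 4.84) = 2.5315*y^5 + 7.2807*y^4 - 1.4702*y^3 - 9.0872*y^2 - 5.3018*y - 12.1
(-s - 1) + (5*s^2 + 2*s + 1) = 5*s^2 + s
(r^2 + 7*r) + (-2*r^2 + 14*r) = -r^2 + 21*r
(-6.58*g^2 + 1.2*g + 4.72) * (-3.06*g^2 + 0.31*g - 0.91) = 20.1348*g^4 - 5.7118*g^3 - 8.0834*g^2 + 0.3712*g - 4.2952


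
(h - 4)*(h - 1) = h^2 - 5*h + 4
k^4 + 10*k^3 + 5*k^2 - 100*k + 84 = (k - 2)*(k - 1)*(k + 6)*(k + 7)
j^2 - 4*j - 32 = (j - 8)*(j + 4)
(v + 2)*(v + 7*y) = v^2 + 7*v*y + 2*v + 14*y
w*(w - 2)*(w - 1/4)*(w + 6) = w^4 + 15*w^3/4 - 13*w^2 + 3*w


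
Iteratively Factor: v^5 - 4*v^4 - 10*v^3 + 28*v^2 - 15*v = (v - 1)*(v^4 - 3*v^3 - 13*v^2 + 15*v) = (v - 5)*(v - 1)*(v^3 + 2*v^2 - 3*v) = v*(v - 5)*(v - 1)*(v^2 + 2*v - 3) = v*(v - 5)*(v - 1)*(v + 3)*(v - 1)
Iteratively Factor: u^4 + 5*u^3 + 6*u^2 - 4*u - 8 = (u + 2)*(u^3 + 3*u^2 - 4) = (u + 2)^2*(u^2 + u - 2) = (u - 1)*(u + 2)^2*(u + 2)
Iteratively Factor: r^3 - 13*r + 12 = (r - 1)*(r^2 + r - 12) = (r - 1)*(r + 4)*(r - 3)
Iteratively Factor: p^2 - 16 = (p - 4)*(p + 4)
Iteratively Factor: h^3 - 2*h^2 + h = (h - 1)*(h^2 - h) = (h - 1)^2*(h)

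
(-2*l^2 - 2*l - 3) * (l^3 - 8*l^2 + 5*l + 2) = -2*l^5 + 14*l^4 + 3*l^3 + 10*l^2 - 19*l - 6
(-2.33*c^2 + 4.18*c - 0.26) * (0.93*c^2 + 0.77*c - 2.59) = -2.1669*c^4 + 2.0933*c^3 + 9.0115*c^2 - 11.0264*c + 0.6734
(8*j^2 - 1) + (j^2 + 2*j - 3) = 9*j^2 + 2*j - 4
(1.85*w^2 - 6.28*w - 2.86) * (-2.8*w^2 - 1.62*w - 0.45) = -5.18*w^4 + 14.587*w^3 + 17.3491*w^2 + 7.4592*w + 1.287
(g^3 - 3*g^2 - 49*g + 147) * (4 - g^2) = -g^5 + 3*g^4 + 53*g^3 - 159*g^2 - 196*g + 588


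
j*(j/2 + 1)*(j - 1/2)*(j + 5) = j^4/2 + 13*j^3/4 + 13*j^2/4 - 5*j/2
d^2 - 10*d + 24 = (d - 6)*(d - 4)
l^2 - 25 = (l - 5)*(l + 5)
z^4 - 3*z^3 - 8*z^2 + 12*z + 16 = (z - 4)*(z - 2)*(z + 1)*(z + 2)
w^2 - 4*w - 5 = (w - 5)*(w + 1)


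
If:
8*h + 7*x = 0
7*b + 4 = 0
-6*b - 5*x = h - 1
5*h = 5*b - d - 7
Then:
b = -4/7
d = -1192/231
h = -31/33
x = 248/231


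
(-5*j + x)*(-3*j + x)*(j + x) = 15*j^3 + 7*j^2*x - 7*j*x^2 + x^3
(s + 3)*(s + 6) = s^2 + 9*s + 18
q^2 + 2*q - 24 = (q - 4)*(q + 6)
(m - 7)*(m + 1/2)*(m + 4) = m^3 - 5*m^2/2 - 59*m/2 - 14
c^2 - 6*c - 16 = (c - 8)*(c + 2)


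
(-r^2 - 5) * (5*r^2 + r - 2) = -5*r^4 - r^3 - 23*r^2 - 5*r + 10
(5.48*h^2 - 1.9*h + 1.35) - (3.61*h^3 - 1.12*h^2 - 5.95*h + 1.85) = -3.61*h^3 + 6.6*h^2 + 4.05*h - 0.5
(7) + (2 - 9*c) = 9 - 9*c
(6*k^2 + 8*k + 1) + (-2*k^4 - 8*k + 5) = -2*k^4 + 6*k^2 + 6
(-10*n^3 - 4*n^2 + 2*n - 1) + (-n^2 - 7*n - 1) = -10*n^3 - 5*n^2 - 5*n - 2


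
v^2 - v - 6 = (v - 3)*(v + 2)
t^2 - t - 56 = (t - 8)*(t + 7)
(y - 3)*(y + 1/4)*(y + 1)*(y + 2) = y^4 + y^3/4 - 7*y^2 - 31*y/4 - 3/2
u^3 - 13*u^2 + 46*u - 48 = (u - 8)*(u - 3)*(u - 2)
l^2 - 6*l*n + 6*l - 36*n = (l + 6)*(l - 6*n)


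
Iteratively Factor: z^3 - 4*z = (z)*(z^2 - 4) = z*(z + 2)*(z - 2)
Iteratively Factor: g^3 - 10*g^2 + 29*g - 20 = (g - 1)*(g^2 - 9*g + 20) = (g - 4)*(g - 1)*(g - 5)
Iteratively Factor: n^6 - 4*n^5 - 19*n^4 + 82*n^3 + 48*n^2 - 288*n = (n - 3)*(n^5 - n^4 - 22*n^3 + 16*n^2 + 96*n) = (n - 3)^2*(n^4 + 2*n^3 - 16*n^2 - 32*n) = (n - 3)^2*(n + 4)*(n^3 - 2*n^2 - 8*n) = (n - 3)^2*(n + 2)*(n + 4)*(n^2 - 4*n) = (n - 4)*(n - 3)^2*(n + 2)*(n + 4)*(n)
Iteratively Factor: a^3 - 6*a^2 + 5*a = (a)*(a^2 - 6*a + 5) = a*(a - 5)*(a - 1)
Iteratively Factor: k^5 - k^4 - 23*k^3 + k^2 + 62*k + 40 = (k + 1)*(k^4 - 2*k^3 - 21*k^2 + 22*k + 40) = (k + 1)^2*(k^3 - 3*k^2 - 18*k + 40) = (k + 1)^2*(k + 4)*(k^2 - 7*k + 10) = (k - 5)*(k + 1)^2*(k + 4)*(k - 2)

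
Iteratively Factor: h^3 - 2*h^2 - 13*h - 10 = (h - 5)*(h^2 + 3*h + 2) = (h - 5)*(h + 2)*(h + 1)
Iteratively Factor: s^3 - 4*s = (s)*(s^2 - 4) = s*(s + 2)*(s - 2)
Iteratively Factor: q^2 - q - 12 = (q + 3)*(q - 4)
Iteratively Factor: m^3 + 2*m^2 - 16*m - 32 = (m - 4)*(m^2 + 6*m + 8) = (m - 4)*(m + 2)*(m + 4)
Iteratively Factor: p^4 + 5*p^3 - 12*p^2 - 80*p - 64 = (p - 4)*(p^3 + 9*p^2 + 24*p + 16) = (p - 4)*(p + 1)*(p^2 + 8*p + 16) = (p - 4)*(p + 1)*(p + 4)*(p + 4)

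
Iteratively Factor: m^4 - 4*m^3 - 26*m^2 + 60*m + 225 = (m + 3)*(m^3 - 7*m^2 - 5*m + 75) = (m - 5)*(m + 3)*(m^2 - 2*m - 15) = (m - 5)^2*(m + 3)*(m + 3)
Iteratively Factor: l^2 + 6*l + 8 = (l + 4)*(l + 2)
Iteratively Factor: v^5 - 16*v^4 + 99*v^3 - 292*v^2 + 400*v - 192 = (v - 4)*(v^4 - 12*v^3 + 51*v^2 - 88*v + 48) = (v - 4)^2*(v^3 - 8*v^2 + 19*v - 12) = (v - 4)^3*(v^2 - 4*v + 3) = (v - 4)^3*(v - 3)*(v - 1)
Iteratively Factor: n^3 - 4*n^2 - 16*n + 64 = (n + 4)*(n^2 - 8*n + 16) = (n - 4)*(n + 4)*(n - 4)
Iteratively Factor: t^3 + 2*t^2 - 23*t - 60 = (t + 4)*(t^2 - 2*t - 15) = (t - 5)*(t + 4)*(t + 3)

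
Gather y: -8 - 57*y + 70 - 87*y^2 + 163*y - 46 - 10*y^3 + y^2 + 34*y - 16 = -10*y^3 - 86*y^2 + 140*y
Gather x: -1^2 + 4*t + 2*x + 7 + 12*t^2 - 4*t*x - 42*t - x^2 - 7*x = 12*t^2 - 38*t - x^2 + x*(-4*t - 5) + 6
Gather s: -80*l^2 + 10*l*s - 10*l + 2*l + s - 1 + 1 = -80*l^2 - 8*l + s*(10*l + 1)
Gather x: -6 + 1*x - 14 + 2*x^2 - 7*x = 2*x^2 - 6*x - 20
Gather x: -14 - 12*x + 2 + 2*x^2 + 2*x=2*x^2 - 10*x - 12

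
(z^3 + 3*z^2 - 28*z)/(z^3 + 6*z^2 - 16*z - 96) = z*(z + 7)/(z^2 + 10*z + 24)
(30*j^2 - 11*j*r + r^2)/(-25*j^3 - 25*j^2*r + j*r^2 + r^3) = (-6*j + r)/(5*j^2 + 6*j*r + r^2)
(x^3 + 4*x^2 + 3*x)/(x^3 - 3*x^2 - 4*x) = (x + 3)/(x - 4)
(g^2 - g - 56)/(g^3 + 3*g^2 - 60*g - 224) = 1/(g + 4)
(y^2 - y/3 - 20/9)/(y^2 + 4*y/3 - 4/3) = (9*y^2 - 3*y - 20)/(3*(3*y^2 + 4*y - 4))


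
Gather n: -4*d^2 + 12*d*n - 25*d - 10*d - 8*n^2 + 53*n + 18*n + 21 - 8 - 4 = -4*d^2 - 35*d - 8*n^2 + n*(12*d + 71) + 9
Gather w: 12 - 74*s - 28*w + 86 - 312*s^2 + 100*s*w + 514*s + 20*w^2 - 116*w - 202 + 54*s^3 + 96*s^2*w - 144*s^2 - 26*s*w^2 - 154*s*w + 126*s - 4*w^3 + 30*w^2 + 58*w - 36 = 54*s^3 - 456*s^2 + 566*s - 4*w^3 + w^2*(50 - 26*s) + w*(96*s^2 - 54*s - 86) - 140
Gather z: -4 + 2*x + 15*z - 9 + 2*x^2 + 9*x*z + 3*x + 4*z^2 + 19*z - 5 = 2*x^2 + 5*x + 4*z^2 + z*(9*x + 34) - 18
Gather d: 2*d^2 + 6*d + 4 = 2*d^2 + 6*d + 4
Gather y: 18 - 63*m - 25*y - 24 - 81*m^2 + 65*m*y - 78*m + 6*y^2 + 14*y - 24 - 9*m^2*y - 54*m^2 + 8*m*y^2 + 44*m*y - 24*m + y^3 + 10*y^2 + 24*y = -135*m^2 - 165*m + y^3 + y^2*(8*m + 16) + y*(-9*m^2 + 109*m + 13) - 30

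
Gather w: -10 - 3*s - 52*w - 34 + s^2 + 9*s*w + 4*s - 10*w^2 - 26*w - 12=s^2 + s - 10*w^2 + w*(9*s - 78) - 56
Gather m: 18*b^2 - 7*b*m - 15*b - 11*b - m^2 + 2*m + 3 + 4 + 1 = 18*b^2 - 26*b - m^2 + m*(2 - 7*b) + 8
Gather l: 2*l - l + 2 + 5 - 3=l + 4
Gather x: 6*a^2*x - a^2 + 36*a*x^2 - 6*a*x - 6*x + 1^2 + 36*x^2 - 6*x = -a^2 + x^2*(36*a + 36) + x*(6*a^2 - 6*a - 12) + 1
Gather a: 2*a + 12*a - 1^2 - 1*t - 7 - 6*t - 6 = 14*a - 7*t - 14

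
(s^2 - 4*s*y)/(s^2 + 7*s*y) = (s - 4*y)/(s + 7*y)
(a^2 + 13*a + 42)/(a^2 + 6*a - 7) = (a + 6)/(a - 1)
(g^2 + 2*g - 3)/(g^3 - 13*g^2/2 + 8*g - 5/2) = 2*(g + 3)/(2*g^2 - 11*g + 5)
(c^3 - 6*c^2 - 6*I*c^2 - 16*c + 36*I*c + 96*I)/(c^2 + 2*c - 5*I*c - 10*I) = (c^2 + c*(-8 - 6*I) + 48*I)/(c - 5*I)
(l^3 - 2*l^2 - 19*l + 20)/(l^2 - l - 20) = l - 1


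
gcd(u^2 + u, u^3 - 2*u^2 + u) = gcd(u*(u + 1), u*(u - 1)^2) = u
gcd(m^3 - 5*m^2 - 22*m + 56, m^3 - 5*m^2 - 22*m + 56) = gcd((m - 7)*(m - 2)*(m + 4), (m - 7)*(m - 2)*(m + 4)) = m^3 - 5*m^2 - 22*m + 56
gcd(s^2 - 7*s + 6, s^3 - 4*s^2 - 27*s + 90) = s - 6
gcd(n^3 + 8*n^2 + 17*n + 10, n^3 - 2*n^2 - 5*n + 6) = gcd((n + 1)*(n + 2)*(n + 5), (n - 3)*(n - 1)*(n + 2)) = n + 2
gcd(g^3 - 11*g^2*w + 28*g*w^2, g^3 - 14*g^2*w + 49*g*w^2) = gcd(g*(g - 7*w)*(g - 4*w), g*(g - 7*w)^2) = -g^2 + 7*g*w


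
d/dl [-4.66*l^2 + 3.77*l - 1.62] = 3.77 - 9.32*l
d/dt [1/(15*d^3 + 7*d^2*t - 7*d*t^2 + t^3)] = (-7*d^2 + 14*d*t - 3*t^2)/(15*d^3 + 7*d^2*t - 7*d*t^2 + t^3)^2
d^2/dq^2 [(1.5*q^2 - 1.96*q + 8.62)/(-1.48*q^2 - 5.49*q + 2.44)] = (32.961968*q^3 - 145.788288*q^2 - 377.767632*q - 547.22246)/(3.241792*q^6 + 36.075888*q^5 + 117.788316*q^4 + 46.516221*q^3 - 194.191548*q^2 + 98.055792*q - 14.526784)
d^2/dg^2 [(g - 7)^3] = 6*g - 42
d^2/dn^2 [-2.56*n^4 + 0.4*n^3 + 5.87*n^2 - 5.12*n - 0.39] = -30.72*n^2 + 2.4*n + 11.74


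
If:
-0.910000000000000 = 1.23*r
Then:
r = -0.74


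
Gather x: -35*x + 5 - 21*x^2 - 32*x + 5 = -21*x^2 - 67*x + 10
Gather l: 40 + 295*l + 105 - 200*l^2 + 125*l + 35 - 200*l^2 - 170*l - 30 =-400*l^2 + 250*l + 150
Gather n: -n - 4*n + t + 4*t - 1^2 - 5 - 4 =-5*n + 5*t - 10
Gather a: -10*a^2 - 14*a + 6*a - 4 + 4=-10*a^2 - 8*a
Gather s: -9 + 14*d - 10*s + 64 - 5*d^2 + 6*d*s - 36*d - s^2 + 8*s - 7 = -5*d^2 - 22*d - s^2 + s*(6*d - 2) + 48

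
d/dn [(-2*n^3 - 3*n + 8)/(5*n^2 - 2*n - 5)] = (-10*n^4 + 8*n^3 + 45*n^2 - 80*n + 31)/(25*n^4 - 20*n^3 - 46*n^2 + 20*n + 25)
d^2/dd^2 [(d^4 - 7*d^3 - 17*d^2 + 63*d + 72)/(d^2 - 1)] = 2*(d^3 - 3*d^2 + 3*d + 55)/(d^3 - 3*d^2 + 3*d - 1)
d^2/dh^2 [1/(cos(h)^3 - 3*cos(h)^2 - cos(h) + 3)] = ((3 - cos(h))*(-cos(h) - 24*cos(2*h) + 9*cos(3*h))/4 + 2*(-3*cos(h)^2 + 6*cos(h) + 1)^2)/((3 - cos(h))^3*sin(h)^4)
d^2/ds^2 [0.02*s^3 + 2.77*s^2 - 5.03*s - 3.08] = 0.12*s + 5.54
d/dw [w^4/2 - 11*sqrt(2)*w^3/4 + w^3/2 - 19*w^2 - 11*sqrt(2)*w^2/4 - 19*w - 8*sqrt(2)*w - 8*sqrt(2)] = 2*w^3 - 33*sqrt(2)*w^2/4 + 3*w^2/2 - 38*w - 11*sqrt(2)*w/2 - 19 - 8*sqrt(2)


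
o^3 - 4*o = o*(o - 2)*(o + 2)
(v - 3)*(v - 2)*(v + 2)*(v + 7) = v^4 + 4*v^3 - 25*v^2 - 16*v + 84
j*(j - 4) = j^2 - 4*j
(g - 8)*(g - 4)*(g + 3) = g^3 - 9*g^2 - 4*g + 96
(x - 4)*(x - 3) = x^2 - 7*x + 12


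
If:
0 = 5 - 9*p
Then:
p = 5/9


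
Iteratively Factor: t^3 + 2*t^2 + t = (t)*(t^2 + 2*t + 1) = t*(t + 1)*(t + 1)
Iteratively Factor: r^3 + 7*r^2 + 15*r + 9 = (r + 3)*(r^2 + 4*r + 3) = (r + 3)^2*(r + 1)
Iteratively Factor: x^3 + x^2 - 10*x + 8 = (x - 2)*(x^2 + 3*x - 4) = (x - 2)*(x - 1)*(x + 4)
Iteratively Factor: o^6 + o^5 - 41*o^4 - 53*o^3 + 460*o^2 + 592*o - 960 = (o - 5)*(o^5 + 6*o^4 - 11*o^3 - 108*o^2 - 80*o + 192) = (o - 5)*(o - 4)*(o^4 + 10*o^3 + 29*o^2 + 8*o - 48) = (o - 5)*(o - 4)*(o + 3)*(o^3 + 7*o^2 + 8*o - 16) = (o - 5)*(o - 4)*(o - 1)*(o + 3)*(o^2 + 8*o + 16) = (o - 5)*(o - 4)*(o - 1)*(o + 3)*(o + 4)*(o + 4)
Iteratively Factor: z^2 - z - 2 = (z + 1)*(z - 2)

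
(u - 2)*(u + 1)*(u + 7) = u^3 + 6*u^2 - 9*u - 14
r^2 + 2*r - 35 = (r - 5)*(r + 7)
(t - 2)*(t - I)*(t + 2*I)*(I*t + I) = I*t^4 - t^3 - I*t^3 + t^2 + 2*t - 2*I*t - 4*I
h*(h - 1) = h^2 - h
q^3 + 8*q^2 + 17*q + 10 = (q + 1)*(q + 2)*(q + 5)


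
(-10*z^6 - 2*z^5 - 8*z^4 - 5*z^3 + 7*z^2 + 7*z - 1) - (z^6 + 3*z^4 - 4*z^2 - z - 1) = -11*z^6 - 2*z^5 - 11*z^4 - 5*z^3 + 11*z^2 + 8*z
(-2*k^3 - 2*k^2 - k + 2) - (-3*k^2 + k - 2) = -2*k^3 + k^2 - 2*k + 4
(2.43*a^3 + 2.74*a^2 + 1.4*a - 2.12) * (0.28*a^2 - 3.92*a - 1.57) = 0.6804*a^5 - 8.7584*a^4 - 14.1639*a^3 - 10.3834*a^2 + 6.1124*a + 3.3284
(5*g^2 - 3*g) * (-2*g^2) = -10*g^4 + 6*g^3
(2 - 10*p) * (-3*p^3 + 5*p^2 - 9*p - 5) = 30*p^4 - 56*p^3 + 100*p^2 + 32*p - 10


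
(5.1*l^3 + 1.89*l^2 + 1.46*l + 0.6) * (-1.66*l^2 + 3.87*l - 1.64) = -8.466*l^5 + 16.5996*l^4 - 3.4733*l^3 + 1.5546*l^2 - 0.0723999999999996*l - 0.984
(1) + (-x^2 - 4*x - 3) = -x^2 - 4*x - 2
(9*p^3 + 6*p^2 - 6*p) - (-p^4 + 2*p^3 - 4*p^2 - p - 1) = p^4 + 7*p^3 + 10*p^2 - 5*p + 1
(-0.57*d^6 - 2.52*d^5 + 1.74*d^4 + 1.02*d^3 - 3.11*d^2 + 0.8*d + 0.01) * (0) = 0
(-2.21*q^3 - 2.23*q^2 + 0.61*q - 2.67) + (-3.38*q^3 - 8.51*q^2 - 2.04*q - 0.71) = -5.59*q^3 - 10.74*q^2 - 1.43*q - 3.38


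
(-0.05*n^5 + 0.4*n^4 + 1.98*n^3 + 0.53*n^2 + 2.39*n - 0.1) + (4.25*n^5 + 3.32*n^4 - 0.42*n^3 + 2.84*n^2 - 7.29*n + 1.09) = 4.2*n^5 + 3.72*n^4 + 1.56*n^3 + 3.37*n^2 - 4.9*n + 0.99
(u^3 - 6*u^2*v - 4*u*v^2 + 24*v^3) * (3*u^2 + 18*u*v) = 3*u^5 - 120*u^3*v^2 + 432*u*v^4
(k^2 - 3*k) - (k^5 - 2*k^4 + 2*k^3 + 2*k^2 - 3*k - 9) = -k^5 + 2*k^4 - 2*k^3 - k^2 + 9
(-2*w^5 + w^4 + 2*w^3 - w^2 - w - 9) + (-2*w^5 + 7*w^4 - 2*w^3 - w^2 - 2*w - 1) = -4*w^5 + 8*w^4 - 2*w^2 - 3*w - 10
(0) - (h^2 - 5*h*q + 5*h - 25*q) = -h^2 + 5*h*q - 5*h + 25*q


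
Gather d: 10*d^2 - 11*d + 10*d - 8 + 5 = 10*d^2 - d - 3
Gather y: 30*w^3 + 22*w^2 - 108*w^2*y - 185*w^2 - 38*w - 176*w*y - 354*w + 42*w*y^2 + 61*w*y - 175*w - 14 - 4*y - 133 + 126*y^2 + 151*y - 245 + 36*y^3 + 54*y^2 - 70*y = 30*w^3 - 163*w^2 - 567*w + 36*y^3 + y^2*(42*w + 180) + y*(-108*w^2 - 115*w + 77) - 392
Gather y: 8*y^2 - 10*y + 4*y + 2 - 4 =8*y^2 - 6*y - 2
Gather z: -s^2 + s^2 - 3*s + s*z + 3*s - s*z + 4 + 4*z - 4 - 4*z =0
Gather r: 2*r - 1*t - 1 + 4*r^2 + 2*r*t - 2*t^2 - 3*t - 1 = 4*r^2 + r*(2*t + 2) - 2*t^2 - 4*t - 2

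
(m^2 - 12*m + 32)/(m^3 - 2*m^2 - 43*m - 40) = (m - 4)/(m^2 + 6*m + 5)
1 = 1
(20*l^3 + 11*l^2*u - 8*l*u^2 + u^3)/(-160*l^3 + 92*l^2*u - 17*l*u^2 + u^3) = (l + u)/(-8*l + u)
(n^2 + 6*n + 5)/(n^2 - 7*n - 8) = (n + 5)/(n - 8)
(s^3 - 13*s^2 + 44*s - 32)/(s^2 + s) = (s^3 - 13*s^2 + 44*s - 32)/(s*(s + 1))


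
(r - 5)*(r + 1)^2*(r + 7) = r^4 + 4*r^3 - 30*r^2 - 68*r - 35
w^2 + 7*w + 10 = (w + 2)*(w + 5)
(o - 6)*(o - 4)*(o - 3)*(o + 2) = o^4 - 11*o^3 + 28*o^2 + 36*o - 144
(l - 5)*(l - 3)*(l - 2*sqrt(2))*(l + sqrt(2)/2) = l^4 - 8*l^3 - 3*sqrt(2)*l^3/2 + 13*l^2 + 12*sqrt(2)*l^2 - 45*sqrt(2)*l/2 + 16*l - 30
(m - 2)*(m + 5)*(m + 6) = m^3 + 9*m^2 + 8*m - 60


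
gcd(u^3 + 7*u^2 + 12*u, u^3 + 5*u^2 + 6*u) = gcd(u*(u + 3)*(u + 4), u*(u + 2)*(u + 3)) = u^2 + 3*u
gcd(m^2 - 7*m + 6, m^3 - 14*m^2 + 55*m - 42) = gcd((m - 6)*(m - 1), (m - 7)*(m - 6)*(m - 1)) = m^2 - 7*m + 6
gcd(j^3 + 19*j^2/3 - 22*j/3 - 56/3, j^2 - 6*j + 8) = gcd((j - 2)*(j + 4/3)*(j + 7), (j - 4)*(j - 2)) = j - 2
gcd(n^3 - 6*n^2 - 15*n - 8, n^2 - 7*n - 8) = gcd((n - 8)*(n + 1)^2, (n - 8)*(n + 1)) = n^2 - 7*n - 8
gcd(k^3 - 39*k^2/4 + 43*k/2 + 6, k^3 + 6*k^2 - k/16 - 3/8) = k + 1/4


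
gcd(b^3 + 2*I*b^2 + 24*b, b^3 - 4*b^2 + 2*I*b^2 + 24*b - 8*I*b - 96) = b^2 + 2*I*b + 24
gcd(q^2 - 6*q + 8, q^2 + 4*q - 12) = q - 2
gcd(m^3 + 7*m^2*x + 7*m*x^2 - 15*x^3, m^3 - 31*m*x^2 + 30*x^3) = -m + x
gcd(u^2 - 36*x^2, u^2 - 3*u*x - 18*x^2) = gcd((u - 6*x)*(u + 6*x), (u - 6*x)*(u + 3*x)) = -u + 6*x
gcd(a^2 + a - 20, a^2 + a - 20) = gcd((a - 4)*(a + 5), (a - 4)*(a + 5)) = a^2 + a - 20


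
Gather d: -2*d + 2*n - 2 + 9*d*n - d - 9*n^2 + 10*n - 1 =d*(9*n - 3) - 9*n^2 + 12*n - 3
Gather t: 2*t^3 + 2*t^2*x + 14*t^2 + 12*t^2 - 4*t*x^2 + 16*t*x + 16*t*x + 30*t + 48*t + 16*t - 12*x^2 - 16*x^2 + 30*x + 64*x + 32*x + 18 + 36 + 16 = 2*t^3 + t^2*(2*x + 26) + t*(-4*x^2 + 32*x + 94) - 28*x^2 + 126*x + 70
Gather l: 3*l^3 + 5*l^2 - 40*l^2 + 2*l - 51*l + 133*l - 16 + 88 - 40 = 3*l^3 - 35*l^2 + 84*l + 32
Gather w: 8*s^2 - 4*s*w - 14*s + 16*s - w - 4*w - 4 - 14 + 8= 8*s^2 + 2*s + w*(-4*s - 5) - 10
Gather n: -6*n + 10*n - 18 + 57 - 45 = 4*n - 6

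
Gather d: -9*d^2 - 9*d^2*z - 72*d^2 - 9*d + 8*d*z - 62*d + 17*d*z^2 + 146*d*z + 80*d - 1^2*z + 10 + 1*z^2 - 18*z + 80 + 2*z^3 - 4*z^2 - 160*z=d^2*(-9*z - 81) + d*(17*z^2 + 154*z + 9) + 2*z^3 - 3*z^2 - 179*z + 90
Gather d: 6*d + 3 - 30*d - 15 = -24*d - 12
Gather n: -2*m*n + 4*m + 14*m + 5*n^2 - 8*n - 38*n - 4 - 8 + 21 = 18*m + 5*n^2 + n*(-2*m - 46) + 9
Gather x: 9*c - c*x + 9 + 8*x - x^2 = 9*c - x^2 + x*(8 - c) + 9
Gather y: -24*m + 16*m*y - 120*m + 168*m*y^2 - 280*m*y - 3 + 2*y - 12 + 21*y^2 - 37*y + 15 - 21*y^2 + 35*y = 168*m*y^2 - 264*m*y - 144*m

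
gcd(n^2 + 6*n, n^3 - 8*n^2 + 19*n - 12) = 1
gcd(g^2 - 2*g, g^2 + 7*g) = g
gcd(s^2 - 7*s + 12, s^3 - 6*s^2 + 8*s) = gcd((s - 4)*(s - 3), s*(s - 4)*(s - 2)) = s - 4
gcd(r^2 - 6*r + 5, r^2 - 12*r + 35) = r - 5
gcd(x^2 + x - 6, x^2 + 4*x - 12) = x - 2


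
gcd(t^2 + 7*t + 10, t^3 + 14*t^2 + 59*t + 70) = t^2 + 7*t + 10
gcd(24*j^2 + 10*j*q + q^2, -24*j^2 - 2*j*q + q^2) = 4*j + q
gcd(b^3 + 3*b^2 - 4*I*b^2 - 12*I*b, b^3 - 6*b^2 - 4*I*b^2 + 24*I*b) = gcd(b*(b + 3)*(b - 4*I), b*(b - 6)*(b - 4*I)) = b^2 - 4*I*b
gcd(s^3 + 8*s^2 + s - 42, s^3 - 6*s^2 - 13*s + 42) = s^2 + s - 6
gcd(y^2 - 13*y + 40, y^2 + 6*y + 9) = 1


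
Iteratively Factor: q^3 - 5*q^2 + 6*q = (q - 2)*(q^2 - 3*q) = q*(q - 2)*(q - 3)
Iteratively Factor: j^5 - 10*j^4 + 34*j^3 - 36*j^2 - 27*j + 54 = (j - 3)*(j^4 - 7*j^3 + 13*j^2 + 3*j - 18) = (j - 3)*(j - 2)*(j^3 - 5*j^2 + 3*j + 9) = (j - 3)*(j - 2)*(j + 1)*(j^2 - 6*j + 9) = (j - 3)^2*(j - 2)*(j + 1)*(j - 3)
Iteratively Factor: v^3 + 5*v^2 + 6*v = (v + 2)*(v^2 + 3*v) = v*(v + 2)*(v + 3)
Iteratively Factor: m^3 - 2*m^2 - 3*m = (m + 1)*(m^2 - 3*m) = (m - 3)*(m + 1)*(m)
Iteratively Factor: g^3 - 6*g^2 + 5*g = (g)*(g^2 - 6*g + 5) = g*(g - 1)*(g - 5)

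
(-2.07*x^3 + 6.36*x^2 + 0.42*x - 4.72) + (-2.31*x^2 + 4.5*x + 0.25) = -2.07*x^3 + 4.05*x^2 + 4.92*x - 4.47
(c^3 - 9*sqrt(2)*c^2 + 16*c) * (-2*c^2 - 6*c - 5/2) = -2*c^5 - 6*c^4 + 18*sqrt(2)*c^4 - 69*c^3/2 + 54*sqrt(2)*c^3 - 96*c^2 + 45*sqrt(2)*c^2/2 - 40*c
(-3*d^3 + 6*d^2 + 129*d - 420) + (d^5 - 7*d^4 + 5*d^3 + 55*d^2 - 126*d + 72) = d^5 - 7*d^4 + 2*d^3 + 61*d^2 + 3*d - 348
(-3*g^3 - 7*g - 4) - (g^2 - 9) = -3*g^3 - g^2 - 7*g + 5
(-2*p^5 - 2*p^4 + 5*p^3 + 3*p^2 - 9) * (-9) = 18*p^5 + 18*p^4 - 45*p^3 - 27*p^2 + 81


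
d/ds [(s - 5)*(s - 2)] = 2*s - 7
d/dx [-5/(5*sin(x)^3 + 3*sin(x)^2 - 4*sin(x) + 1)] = 5*(15*sin(x)^2 + 6*sin(x) - 4)*cos(x)/(5*sin(x)^3 + 3*sin(x)^2 - 4*sin(x) + 1)^2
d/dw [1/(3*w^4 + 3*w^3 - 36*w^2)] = (-4*w^2/3 - w + 8)/(w^3*(w^2 + w - 12)^2)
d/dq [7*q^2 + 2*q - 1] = 14*q + 2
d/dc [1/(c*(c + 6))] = 2*(-c - 3)/(c^2*(c^2 + 12*c + 36))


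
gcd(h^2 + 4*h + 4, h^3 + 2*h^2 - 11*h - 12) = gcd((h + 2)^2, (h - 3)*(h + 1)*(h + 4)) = 1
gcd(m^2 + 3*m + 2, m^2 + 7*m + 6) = m + 1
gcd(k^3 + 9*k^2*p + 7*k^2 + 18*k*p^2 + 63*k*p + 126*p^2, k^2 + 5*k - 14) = k + 7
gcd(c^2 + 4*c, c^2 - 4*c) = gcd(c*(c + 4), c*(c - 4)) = c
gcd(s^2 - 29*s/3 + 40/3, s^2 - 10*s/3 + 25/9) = s - 5/3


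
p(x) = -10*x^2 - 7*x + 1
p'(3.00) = -67.00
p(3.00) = -110.00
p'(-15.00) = 293.00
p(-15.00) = -2144.00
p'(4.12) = -89.40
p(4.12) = -197.58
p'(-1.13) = 15.60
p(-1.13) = -3.86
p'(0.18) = -10.60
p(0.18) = -0.58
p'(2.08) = -48.60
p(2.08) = -56.82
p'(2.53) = -57.60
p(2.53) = -80.72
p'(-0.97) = 12.40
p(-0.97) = -1.62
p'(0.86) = -24.20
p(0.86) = -12.42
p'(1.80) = -43.00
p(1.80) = -44.00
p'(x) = -20*x - 7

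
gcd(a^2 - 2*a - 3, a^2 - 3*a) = a - 3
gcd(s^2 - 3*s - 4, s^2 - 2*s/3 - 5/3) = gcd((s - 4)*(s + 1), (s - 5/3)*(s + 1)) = s + 1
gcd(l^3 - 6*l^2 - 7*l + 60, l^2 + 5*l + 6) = l + 3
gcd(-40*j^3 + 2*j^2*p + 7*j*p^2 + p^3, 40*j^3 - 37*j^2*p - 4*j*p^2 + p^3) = 5*j + p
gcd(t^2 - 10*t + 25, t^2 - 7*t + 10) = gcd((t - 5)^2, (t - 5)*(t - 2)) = t - 5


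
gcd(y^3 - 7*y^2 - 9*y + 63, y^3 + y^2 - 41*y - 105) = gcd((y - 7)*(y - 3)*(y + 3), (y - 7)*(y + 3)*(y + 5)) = y^2 - 4*y - 21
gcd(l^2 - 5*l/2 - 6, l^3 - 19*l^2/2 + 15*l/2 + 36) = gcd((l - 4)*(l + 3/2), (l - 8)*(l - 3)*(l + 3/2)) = l + 3/2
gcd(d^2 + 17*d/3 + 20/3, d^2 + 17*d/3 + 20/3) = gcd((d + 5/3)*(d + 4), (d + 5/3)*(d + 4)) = d^2 + 17*d/3 + 20/3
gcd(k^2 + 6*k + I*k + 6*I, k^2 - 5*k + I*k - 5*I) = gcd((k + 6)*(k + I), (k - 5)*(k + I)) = k + I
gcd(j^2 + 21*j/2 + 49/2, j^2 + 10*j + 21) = j + 7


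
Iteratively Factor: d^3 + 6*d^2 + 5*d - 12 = (d - 1)*(d^2 + 7*d + 12) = (d - 1)*(d + 4)*(d + 3)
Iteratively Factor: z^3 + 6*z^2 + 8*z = (z + 4)*(z^2 + 2*z) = (z + 2)*(z + 4)*(z)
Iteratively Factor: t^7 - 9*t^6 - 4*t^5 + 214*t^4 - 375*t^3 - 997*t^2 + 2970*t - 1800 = (t - 2)*(t^6 - 7*t^5 - 18*t^4 + 178*t^3 - 19*t^2 - 1035*t + 900) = (t - 2)*(t + 4)*(t^5 - 11*t^4 + 26*t^3 + 74*t^2 - 315*t + 225) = (t - 5)*(t - 2)*(t + 4)*(t^4 - 6*t^3 - 4*t^2 + 54*t - 45) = (t - 5)*(t - 2)*(t + 3)*(t + 4)*(t^3 - 9*t^2 + 23*t - 15) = (t - 5)^2*(t - 2)*(t + 3)*(t + 4)*(t^2 - 4*t + 3) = (t - 5)^2*(t - 3)*(t - 2)*(t + 3)*(t + 4)*(t - 1)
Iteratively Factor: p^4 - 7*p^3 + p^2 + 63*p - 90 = (p + 3)*(p^3 - 10*p^2 + 31*p - 30) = (p - 2)*(p + 3)*(p^2 - 8*p + 15) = (p - 3)*(p - 2)*(p + 3)*(p - 5)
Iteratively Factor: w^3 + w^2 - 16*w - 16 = (w + 4)*(w^2 - 3*w - 4) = (w - 4)*(w + 4)*(w + 1)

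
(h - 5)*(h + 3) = h^2 - 2*h - 15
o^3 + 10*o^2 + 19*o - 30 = (o - 1)*(o + 5)*(o + 6)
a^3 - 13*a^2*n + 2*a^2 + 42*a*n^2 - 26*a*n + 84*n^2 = (a + 2)*(a - 7*n)*(a - 6*n)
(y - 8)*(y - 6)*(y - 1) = y^3 - 15*y^2 + 62*y - 48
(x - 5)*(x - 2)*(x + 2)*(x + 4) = x^4 - x^3 - 24*x^2 + 4*x + 80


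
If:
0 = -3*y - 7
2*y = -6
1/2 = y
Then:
No Solution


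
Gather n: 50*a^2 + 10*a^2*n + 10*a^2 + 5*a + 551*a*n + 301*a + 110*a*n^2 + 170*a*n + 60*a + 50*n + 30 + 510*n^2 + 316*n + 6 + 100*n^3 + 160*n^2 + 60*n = 60*a^2 + 366*a + 100*n^3 + n^2*(110*a + 670) + n*(10*a^2 + 721*a + 426) + 36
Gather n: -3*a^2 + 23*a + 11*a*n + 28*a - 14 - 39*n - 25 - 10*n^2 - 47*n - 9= -3*a^2 + 51*a - 10*n^2 + n*(11*a - 86) - 48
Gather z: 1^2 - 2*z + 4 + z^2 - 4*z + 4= z^2 - 6*z + 9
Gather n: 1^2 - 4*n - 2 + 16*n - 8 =12*n - 9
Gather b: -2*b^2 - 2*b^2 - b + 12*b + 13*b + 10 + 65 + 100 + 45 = -4*b^2 + 24*b + 220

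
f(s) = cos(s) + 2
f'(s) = -sin(s)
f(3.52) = 1.07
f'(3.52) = 0.37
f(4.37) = 1.66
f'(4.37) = 0.94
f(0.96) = 2.57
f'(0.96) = -0.82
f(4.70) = 1.99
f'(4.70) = 1.00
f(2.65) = 1.12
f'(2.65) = -0.47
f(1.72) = 1.85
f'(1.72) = -0.99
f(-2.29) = 1.34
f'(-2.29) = 0.75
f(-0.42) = 2.91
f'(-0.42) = 0.41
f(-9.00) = 1.09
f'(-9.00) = 0.41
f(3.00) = 1.01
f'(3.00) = -0.14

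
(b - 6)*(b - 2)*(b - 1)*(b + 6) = b^4 - 3*b^3 - 34*b^2 + 108*b - 72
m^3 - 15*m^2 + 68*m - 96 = (m - 8)*(m - 4)*(m - 3)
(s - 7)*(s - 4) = s^2 - 11*s + 28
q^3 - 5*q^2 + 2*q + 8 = (q - 4)*(q - 2)*(q + 1)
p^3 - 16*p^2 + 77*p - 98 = (p - 7)^2*(p - 2)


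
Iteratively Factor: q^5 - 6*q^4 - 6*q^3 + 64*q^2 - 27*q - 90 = (q + 1)*(q^4 - 7*q^3 + q^2 + 63*q - 90) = (q - 3)*(q + 1)*(q^3 - 4*q^2 - 11*q + 30) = (q - 3)*(q - 2)*(q + 1)*(q^2 - 2*q - 15) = (q - 5)*(q - 3)*(q - 2)*(q + 1)*(q + 3)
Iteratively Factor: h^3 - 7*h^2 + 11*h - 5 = (h - 1)*(h^2 - 6*h + 5) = (h - 1)^2*(h - 5)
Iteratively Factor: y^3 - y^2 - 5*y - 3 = (y + 1)*(y^2 - 2*y - 3) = (y - 3)*(y + 1)*(y + 1)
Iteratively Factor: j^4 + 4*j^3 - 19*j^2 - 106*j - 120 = (j + 3)*(j^3 + j^2 - 22*j - 40) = (j + 3)*(j + 4)*(j^2 - 3*j - 10) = (j + 2)*(j + 3)*(j + 4)*(j - 5)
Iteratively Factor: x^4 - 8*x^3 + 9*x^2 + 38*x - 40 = (x - 5)*(x^3 - 3*x^2 - 6*x + 8) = (x - 5)*(x - 1)*(x^2 - 2*x - 8) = (x - 5)*(x - 1)*(x + 2)*(x - 4)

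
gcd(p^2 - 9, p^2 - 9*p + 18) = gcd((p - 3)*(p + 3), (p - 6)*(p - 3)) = p - 3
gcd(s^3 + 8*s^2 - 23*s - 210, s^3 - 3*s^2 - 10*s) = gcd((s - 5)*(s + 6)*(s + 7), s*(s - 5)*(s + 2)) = s - 5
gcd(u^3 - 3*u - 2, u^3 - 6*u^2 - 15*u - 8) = u^2 + 2*u + 1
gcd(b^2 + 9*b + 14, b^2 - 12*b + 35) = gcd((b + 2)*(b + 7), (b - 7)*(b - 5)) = 1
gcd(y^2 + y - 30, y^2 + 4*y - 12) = y + 6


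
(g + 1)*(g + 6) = g^2 + 7*g + 6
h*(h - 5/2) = h^2 - 5*h/2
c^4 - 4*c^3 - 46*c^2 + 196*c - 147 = (c - 7)*(c - 3)*(c - 1)*(c + 7)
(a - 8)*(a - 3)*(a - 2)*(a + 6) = a^4 - 7*a^3 - 32*a^2 + 228*a - 288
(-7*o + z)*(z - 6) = -7*o*z + 42*o + z^2 - 6*z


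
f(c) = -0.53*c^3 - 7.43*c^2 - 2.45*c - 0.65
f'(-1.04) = 11.28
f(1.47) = -21.99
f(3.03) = -91.03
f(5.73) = -358.35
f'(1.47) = -27.73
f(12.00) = -2015.81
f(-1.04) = -5.54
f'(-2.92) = 27.38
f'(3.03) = -62.07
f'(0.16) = -4.87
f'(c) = -1.59*c^2 - 14.86*c - 2.45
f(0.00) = -0.65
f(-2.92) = -43.65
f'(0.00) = -2.45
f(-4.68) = -97.59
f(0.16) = -1.23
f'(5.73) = -139.80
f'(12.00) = -409.73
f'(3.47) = -73.16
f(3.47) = -120.76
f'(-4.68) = 32.27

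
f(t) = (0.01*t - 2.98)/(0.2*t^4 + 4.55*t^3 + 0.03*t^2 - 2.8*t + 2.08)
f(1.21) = -0.41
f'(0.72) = 4.10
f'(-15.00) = 0.00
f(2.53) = -0.04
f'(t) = (0.01*t - 2.98)*(-0.8*t^3 - 13.65*t^2 - 0.06*t + 2.8)/(0.2*t^4 + 4.55*t^3 + 0.03*t^2 - 2.8*t + 2.08)^2 + 0.01/(0.2*t^4 + 4.55*t^3 + 0.03*t^2 - 2.8*t + 2.08) = (-0.006*t^4 + 2.293*t^3 + 40.6767*t^2 + 0.1788*t - 8.3232)/(0.04*t^8 + 1.82*t^7 + 20.7145*t^6 - 0.847*t^5 - 24.6471*t^4 + 18.76*t^3 + 7.9648*t^2 - 11.648*t + 4.3264)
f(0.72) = -1.62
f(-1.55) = 0.32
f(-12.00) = 0.00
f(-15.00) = 0.00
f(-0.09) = -1.28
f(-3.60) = 0.02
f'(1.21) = 1.06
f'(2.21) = 0.09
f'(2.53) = 0.05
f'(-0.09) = -1.48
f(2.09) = -0.07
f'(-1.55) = 0.93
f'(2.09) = 0.11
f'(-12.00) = 0.00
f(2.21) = -0.06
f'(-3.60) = 0.01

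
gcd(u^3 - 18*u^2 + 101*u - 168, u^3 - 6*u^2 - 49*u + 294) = u - 7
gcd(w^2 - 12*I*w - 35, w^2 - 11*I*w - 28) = w - 7*I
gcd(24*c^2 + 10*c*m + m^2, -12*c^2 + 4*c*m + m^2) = 6*c + m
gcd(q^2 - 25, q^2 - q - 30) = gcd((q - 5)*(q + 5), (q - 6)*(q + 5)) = q + 5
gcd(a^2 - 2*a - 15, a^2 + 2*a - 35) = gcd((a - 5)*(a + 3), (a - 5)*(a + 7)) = a - 5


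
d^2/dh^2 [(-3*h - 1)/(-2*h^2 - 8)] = (h^2*(12*h + 4) + (-9*h - 1)*(h^2 + 4))/(h^2 + 4)^3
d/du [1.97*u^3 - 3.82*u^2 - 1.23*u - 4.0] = 5.91*u^2 - 7.64*u - 1.23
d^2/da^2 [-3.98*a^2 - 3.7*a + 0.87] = -7.96000000000000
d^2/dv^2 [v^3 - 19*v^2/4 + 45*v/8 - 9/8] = 6*v - 19/2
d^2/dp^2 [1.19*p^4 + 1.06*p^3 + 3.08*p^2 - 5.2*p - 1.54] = 14.28*p^2 + 6.36*p + 6.16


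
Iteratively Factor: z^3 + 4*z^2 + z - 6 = (z + 2)*(z^2 + 2*z - 3) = (z - 1)*(z + 2)*(z + 3)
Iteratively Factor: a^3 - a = (a)*(a^2 - 1) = a*(a - 1)*(a + 1)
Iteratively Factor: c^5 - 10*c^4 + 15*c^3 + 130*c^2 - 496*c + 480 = (c - 5)*(c^4 - 5*c^3 - 10*c^2 + 80*c - 96) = (c - 5)*(c - 4)*(c^3 - c^2 - 14*c + 24) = (c - 5)*(c - 4)*(c + 4)*(c^2 - 5*c + 6) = (c - 5)*(c - 4)*(c - 3)*(c + 4)*(c - 2)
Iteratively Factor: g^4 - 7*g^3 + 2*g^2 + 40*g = (g + 2)*(g^3 - 9*g^2 + 20*g) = g*(g + 2)*(g^2 - 9*g + 20) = g*(g - 5)*(g + 2)*(g - 4)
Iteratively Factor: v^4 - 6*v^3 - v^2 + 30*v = (v + 2)*(v^3 - 8*v^2 + 15*v) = (v - 3)*(v + 2)*(v^2 - 5*v) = (v - 5)*(v - 3)*(v + 2)*(v)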